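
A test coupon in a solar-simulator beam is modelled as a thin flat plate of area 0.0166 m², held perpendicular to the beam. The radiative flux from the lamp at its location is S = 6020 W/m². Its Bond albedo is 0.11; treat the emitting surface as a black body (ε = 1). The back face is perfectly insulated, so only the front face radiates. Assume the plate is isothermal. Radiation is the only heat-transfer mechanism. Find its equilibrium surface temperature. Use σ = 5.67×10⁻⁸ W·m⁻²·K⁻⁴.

At equilibrium, absorbed power = emitted power.
Absorbing cross-section = A = 0.01660 m²; emitting surface = A = 0.01660 m² (ratio 1).
(1−a)S·A_cross = εσ·A_surf·T⁴  ⇒  T⁴ = (1−a)S/(1σ).
T⁴ = 0.890·6020/(1·5.67×10⁻⁸) = 9.449×10¹⁰ K⁴.
T = (9.449×10¹⁰)^(1/4).

T ≈ 554 K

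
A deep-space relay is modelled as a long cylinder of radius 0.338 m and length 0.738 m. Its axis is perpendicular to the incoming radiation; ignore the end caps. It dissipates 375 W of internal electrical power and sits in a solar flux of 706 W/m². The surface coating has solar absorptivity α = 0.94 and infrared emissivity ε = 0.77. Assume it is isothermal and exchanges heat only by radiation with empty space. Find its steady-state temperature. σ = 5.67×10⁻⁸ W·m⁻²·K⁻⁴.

T ≈ 319 K

At steady state, absorbed solar power + internal power = radiated power.
Absorbed: α·S·A_cross = 0.94·706·0.4989 = 331.1 W (cross-section 2rL).
Total input = 331.1 + 375 = 706.1 W.
Radiated: εσ·A_surf·T⁴ with A_surf = 2πrL = 1.567 m².
T⁴ = 706.1/(0.77·5.67×10⁻⁸·1.567) = 1.032×10¹⁰ K⁴.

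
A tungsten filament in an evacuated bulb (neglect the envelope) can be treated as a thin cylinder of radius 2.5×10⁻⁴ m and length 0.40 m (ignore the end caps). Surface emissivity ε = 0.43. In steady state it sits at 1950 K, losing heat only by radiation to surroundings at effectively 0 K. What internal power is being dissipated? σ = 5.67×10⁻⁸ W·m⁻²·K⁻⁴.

P ≈ 221 W

Steady state: P = εσA T⁴.
A = 2πrL = 6.283×10⁻⁴ m²; T⁴ = (1950)⁴ = 1.446×10¹³ K⁴.
P = 0.43 × 5.67×10⁻⁸ × 6.283×10⁻⁴ × 1.446×10¹³.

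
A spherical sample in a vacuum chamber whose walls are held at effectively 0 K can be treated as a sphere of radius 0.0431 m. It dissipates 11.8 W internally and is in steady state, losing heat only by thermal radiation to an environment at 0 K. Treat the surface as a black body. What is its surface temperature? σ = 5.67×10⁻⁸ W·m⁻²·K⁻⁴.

T ≈ 307 K

Steady state: internal power = radiated power, P = εσA T⁴.
Radiating area A = 4πr² = 0.02334 m².
T⁴ = P/(εσA) = 11.8/(1.0·5.67×10⁻⁸·0.02334) = 8.915×10⁹ K⁴.
T = (8.915×10⁹)^(1/4).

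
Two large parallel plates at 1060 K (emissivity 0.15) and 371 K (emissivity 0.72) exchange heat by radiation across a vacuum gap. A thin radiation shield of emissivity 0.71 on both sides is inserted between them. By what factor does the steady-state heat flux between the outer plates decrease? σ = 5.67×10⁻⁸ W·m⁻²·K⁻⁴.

factor ≈ 1.26

Without shield: q₀ = σΔ(T⁴)/(1/ε₁+1/ε₂−1) with denominator 7.056.
With shield the two gaps are in series; the resistances add: (1/ε₁+1/ε_s−1)+(1/ε_s+1/ε₂−1) = 7.075+1.797 = 8.872.
Heat-flux ratio q₀/q = 8.872/7.056.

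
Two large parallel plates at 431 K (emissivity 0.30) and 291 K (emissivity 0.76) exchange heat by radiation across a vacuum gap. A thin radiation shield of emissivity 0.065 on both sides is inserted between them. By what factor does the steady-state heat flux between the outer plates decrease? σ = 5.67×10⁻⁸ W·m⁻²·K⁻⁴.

factor ≈ 9.16

Without shield: q₀ = σΔ(T⁴)/(1/ε₁+1/ε₂−1) with denominator 3.649.
With shield the two gaps are in series; the resistances add: (1/ε₁+1/ε_s−1)+(1/ε_s+1/ε₂−1) = 17.72+15.70 = 33.42.
Heat-flux ratio q₀/q = 33.42/3.649.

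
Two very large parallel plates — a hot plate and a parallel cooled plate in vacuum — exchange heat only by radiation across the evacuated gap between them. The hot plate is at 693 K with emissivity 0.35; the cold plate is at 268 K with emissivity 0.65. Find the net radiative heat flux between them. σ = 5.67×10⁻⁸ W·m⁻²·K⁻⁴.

q ≈ 3770 W/m²

For two infinite grey parallel plates, q = σ(T₁⁴ − T₂⁴)/(1/ε₁ + 1/ε₂ − 1).
T₁⁴ − T₂⁴ = 2.306×10¹¹ − 5.159×10⁹ = 2.255×10¹¹ K⁴.
1/ε₁ + 1/ε₂ − 1 = 2.857 + 1.538 − 1 = 3.396.
q = 5.67×10⁻⁸ × 2.255×10¹¹ / 3.396.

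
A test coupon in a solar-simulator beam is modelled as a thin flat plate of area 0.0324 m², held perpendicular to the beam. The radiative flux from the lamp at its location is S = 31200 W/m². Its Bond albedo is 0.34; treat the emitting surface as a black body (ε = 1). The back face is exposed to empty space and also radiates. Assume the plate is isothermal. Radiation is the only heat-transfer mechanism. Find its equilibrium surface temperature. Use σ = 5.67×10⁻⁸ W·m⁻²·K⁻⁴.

At equilibrium, absorbed power = emitted power.
Absorbing cross-section = A = 0.03240 m²; emitting surface = 2A = 0.06480 m² (ratio 2).
(1−a)S·A_cross = εσ·A_surf·T⁴  ⇒  T⁴ = (1−a)S/(2σ).
T⁴ = 0.660·31200/(2·5.67×10⁻⁸) = 1.816×10¹¹ K⁴.
T = (1.816×10¹¹)^(1/4).

T ≈ 653 K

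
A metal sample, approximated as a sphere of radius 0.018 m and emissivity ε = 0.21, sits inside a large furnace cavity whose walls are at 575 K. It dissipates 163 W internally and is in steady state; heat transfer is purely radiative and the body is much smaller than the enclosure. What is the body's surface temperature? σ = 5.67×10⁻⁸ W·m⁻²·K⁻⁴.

T ≈ 1360 K

For a small grey body in a large enclosure, net radiated power = εσA(T⁴ − T_w⁴).
Steady state: P = εσA(T⁴ − T_w⁴) with A = 4πr² = 0.004072 m².
T⁴ = P/(εσA) + T_w⁴ = 163/(0.21·5.67×10⁻⁸·0.004072) + (575)⁴
    = 3.362×10¹² + 1.093×10¹¹ = 3.472×10¹² K⁴.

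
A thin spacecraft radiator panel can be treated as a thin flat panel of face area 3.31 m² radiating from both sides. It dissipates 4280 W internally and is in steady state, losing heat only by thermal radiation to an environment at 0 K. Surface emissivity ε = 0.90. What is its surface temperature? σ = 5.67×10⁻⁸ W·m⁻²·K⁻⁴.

Steady state: internal power = radiated power, P = εσA T⁴.
Radiating area A = 2·3.31 = 6.620 m².
T⁴ = P/(εσA) = 4280/(0.90·5.67×10⁻⁸·6.620) = 1.267×10¹⁰ K⁴.
T = (1.267×10¹⁰)^(1/4).

T ≈ 335 K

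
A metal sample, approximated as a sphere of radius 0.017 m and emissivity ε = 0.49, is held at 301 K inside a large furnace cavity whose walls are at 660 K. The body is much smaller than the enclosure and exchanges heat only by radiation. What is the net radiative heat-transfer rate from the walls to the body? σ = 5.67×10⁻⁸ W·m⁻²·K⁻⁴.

P_net ≈ 18.3 W

For a small grey body in a large enclosure: P_net = εσA(T_body⁴ − T_wall⁴).
A = 4πr² = 0.003632 m²; T_body⁴ − T_wall⁴ = 8.209×10⁹ − 1.897×10¹¹ = -1.815×10¹¹ K⁴.
|P_net| = 0.49·5.67×10⁻⁸·0.003632·1.815×10¹¹.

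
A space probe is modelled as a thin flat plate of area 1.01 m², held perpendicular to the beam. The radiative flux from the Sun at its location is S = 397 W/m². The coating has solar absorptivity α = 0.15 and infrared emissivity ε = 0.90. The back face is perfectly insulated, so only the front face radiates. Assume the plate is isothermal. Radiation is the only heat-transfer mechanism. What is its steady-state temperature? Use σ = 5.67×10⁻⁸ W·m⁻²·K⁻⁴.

At equilibrium, absorbed power = emitted power.
Absorbing cross-section = A = 1.010 m²; emitting surface = A = 1.010 m² (ratio 1).
αS·A_cross = εσ·A_surf·T⁴  ⇒  T⁴ = αS/(ε·1σ).
T⁴ = 0.150·397/(0.90·1·5.67×10⁻⁸) = 1.167×10⁹ K⁴.
T = (1.167×10⁹)^(1/4).

T ≈ 185 K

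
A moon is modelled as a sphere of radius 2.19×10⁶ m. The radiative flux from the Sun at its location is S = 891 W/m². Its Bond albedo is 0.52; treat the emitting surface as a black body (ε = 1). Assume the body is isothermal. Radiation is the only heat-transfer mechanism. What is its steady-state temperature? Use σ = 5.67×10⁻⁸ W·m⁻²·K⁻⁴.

At equilibrium, absorbed power = emitted power.
Absorbing cross-section = πr² = 1.507×10¹³ m²; emitting surface = 4πr² = 6.027×10¹³ m² (ratio 4).
(1−a)S·A_cross = εσ·A_surf·T⁴  ⇒  T⁴ = (1−a)S/(4σ).
T⁴ = 0.480·891/(4·5.67×10⁻⁸) = 1.886×10⁹ K⁴.
T = (1.886×10⁹)^(1/4).

T ≈ 208 K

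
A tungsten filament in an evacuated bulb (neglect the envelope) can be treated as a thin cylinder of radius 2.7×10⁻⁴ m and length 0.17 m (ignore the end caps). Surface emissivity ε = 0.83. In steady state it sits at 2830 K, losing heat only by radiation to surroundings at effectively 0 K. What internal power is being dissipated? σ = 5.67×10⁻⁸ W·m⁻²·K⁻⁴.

P ≈ 871 W

Steady state: P = εσA T⁴.
A = 2πrL = 2.884×10⁻⁴ m²; T⁴ = (2830)⁴ = 6.414×10¹³ K⁴.
P = 0.83 × 5.67×10⁻⁸ × 2.884×10⁻⁴ × 6.414×10¹³.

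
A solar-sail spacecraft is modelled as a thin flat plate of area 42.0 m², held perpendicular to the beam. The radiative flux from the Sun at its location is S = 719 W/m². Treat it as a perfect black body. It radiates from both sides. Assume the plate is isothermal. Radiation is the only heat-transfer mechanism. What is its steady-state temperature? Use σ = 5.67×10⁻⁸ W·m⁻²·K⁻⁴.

T ≈ 282 K

At equilibrium, absorbed power = emitted power.
Absorbing cross-section = A = 42.00 m²; emitting surface = 2A = 84.00 m² (ratio 2).
S·A_cross = εσ·A_surf·T⁴  ⇒  T⁴ = S/(2σ).
T⁴ = 1.00·719/(2·5.67×10⁻⁸) = 6.340×10⁹ K⁴.
T = (6.340×10⁹)^(1/4).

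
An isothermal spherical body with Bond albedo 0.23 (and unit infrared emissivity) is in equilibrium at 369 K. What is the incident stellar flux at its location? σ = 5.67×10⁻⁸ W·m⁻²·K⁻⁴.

(1−a)S·πr² = σ·4πr²·T⁴ ⇒ S = 4σT⁴/(1−a).
S = 4·5.67×10⁻⁸·1.854×10¹⁰/0.770.

S ≈ 5460 W/m²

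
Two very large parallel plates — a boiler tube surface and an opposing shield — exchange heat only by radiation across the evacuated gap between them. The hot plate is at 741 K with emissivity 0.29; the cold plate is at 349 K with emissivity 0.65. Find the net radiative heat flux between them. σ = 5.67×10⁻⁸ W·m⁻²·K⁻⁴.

For two infinite grey parallel plates, q = σ(T₁⁴ − T₂⁴)/(1/ε₁ + 1/ε₂ − 1).
T₁⁴ − T₂⁴ = 3.015×10¹¹ − 1.484×10¹⁰ = 2.867×10¹¹ K⁴.
1/ε₁ + 1/ε₂ − 1 = 3.448 + 1.538 − 1 = 3.987.
q = 5.67×10⁻⁸ × 2.867×10¹¹ / 3.987.

q ≈ 4080 W/m²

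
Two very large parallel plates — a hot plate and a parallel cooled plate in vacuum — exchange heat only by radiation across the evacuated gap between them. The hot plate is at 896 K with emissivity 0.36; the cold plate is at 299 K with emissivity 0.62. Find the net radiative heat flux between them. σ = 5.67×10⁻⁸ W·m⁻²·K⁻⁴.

q ≈ 10600 W/m²

For two infinite grey parallel plates, q = σ(T₁⁴ − T₂⁴)/(1/ε₁ + 1/ε₂ − 1).
T₁⁴ − T₂⁴ = 6.445×10¹¹ − 7.993×10⁹ = 6.365×10¹¹ K⁴.
1/ε₁ + 1/ε₂ − 1 = 2.778 + 1.613 − 1 = 3.391.
q = 5.67×10⁻⁸ × 6.365×10¹¹ / 3.391.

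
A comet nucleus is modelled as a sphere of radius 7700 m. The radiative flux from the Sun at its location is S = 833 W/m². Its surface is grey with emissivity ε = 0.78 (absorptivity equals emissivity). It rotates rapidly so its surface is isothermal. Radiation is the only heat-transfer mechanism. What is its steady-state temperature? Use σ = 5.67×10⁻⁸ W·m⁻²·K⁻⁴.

T ≈ 246 K

At equilibrium, absorbed power = emitted power.
Absorbing cross-section = πr² = 1.863×10⁸ m²; emitting surface = 4πr² = 7.451×10⁸ m² (ratio 4).
εS·A_cross = εσ·A_surf·T⁴  ⇒  T⁴ = S/(4σ)   (ε cancels).
T⁴ = 833/(4·5.67×10⁻⁸) = 3.673×10⁹ K⁴.
T = (3.673×10⁹)^(1/4).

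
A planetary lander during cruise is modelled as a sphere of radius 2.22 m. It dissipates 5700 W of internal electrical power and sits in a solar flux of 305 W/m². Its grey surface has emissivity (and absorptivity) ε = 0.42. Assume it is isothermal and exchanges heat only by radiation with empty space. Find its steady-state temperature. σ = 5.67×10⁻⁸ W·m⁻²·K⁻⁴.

At steady state, absorbed solar power + internal power = radiated power.
Absorbed: α·S·A_cross = 0.42·305·15.48 = 1983 W (cross-section πr²).
Total input = 1983 + 5700 = 7683 W.
Radiated: εσ·A_surf·T⁴ with A_surf = 4πr² = 61.93 m².
T⁴ = 7683/(0.42·5.67×10⁻⁸·61.93) = 5.210×10⁹ K⁴.

T ≈ 269 K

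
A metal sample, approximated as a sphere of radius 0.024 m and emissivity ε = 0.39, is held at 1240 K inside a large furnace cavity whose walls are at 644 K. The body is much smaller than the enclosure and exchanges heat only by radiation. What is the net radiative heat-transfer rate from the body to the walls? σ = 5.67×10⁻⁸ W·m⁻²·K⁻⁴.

P_net ≈ 351 W

For a small grey body in a large enclosure: P_net = εσA(T_body⁴ − T_wall⁴).
A = 4πr² = 0.007238 m²; T_body⁴ − T_wall⁴ = 2.364×10¹² − 1.720×10¹¹ = 2.192×10¹² K⁴.
|P_net| = 0.39·5.67×10⁻⁸·0.007238·2.192×10¹².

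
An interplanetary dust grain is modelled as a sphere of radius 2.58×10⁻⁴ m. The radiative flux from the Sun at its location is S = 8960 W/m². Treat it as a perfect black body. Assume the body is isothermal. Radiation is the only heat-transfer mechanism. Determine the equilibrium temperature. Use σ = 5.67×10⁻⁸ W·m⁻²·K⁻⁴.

At equilibrium, absorbed power = emitted power.
Absorbing cross-section = πr² = 2.091×10⁻⁷ m²; emitting surface = 4πr² = 8.365×10⁻⁷ m² (ratio 4).
S·A_cross = εσ·A_surf·T⁴  ⇒  T⁴ = S/(4σ).
T⁴ = 1.00·8960/(4·5.67×10⁻⁸) = 3.951×10¹⁰ K⁴.
T = (3.951×10¹⁰)^(1/4).

T ≈ 446 K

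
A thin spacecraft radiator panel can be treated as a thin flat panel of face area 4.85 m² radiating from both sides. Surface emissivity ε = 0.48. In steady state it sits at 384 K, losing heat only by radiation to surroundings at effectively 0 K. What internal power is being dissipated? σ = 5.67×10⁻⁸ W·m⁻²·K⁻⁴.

Steady state: P = εσA T⁴.
A = 2·4.85 = 9.700 m²; T⁴ = (384)⁴ = 2.174×10¹⁰ K⁴.
P = 0.48 × 5.67×10⁻⁸ × 9.700 × 2.174×10¹⁰.

P ≈ 5740 W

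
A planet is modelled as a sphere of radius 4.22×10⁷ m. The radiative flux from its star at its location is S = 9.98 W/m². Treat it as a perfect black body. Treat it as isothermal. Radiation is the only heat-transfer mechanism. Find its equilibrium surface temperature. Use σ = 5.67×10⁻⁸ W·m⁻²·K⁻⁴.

At equilibrium, absorbed power = emitted power.
Absorbing cross-section = πr² = 5.595×10¹⁵ m²; emitting surface = 4πr² = 2.238×10¹⁶ m² (ratio 4).
S·A_cross = εσ·A_surf·T⁴  ⇒  T⁴ = S/(4σ).
T⁴ = 1.00·9.98/(4·5.67×10⁻⁸) = 4.400×10⁷ K⁴.
T = (4.400×10⁷)^(1/4).

T ≈ 81.4 K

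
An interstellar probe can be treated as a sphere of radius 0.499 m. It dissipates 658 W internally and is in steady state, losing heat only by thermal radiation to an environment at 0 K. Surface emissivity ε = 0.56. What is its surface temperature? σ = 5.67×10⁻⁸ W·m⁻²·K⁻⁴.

T ≈ 285 K

Steady state: internal power = radiated power, P = εσA T⁴.
Radiating area A = 4πr² = 3.129 m².
T⁴ = P/(εσA) = 658/(0.56·5.67×10⁻⁸·3.129) = 6.623×10⁹ K⁴.
T = (6.623×10⁹)^(1/4).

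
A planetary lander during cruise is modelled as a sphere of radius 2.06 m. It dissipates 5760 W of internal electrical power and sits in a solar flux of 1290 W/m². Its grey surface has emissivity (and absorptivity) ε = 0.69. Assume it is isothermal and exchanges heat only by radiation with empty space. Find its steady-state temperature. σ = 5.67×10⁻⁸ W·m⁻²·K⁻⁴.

At steady state, absorbed solar power + internal power = radiated power.
Absorbed: α·S·A_cross = 0.69·1290·13.33 = 11870 W (cross-section πr²).
Total input = 11870 + 5760 = 17630 W.
Radiated: εσ·A_surf·T⁴ with A_surf = 4πr² = 53.33 m².
T⁴ = 17630/(0.69·5.67×10⁻⁸·53.33) = 8.449×10⁹ K⁴.

T ≈ 303 K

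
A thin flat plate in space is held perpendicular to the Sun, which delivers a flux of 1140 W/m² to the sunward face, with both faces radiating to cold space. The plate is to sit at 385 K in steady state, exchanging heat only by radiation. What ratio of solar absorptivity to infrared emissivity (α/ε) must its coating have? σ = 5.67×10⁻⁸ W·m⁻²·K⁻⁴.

Balance: αS·A = εσ·2A·T⁴ ⇒ α/ε = 2σT⁴/S.
α/ε = 2·5.67×10⁻⁸·(385)⁴/1140 = 2·5.67×10⁻⁸·2.197×10¹⁰/1140.

α/ε ≈ 2.19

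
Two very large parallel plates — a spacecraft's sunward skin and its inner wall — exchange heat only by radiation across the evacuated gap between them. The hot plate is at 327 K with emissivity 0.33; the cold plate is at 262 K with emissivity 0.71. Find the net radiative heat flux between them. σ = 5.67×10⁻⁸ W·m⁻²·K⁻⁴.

For two infinite grey parallel plates, q = σ(T₁⁴ − T₂⁴)/(1/ε₁ + 1/ε₂ − 1).
T₁⁴ − T₂⁴ = 1.143×10¹⁰ − 4.712×10⁹ = 6.722×10⁹ K⁴.
1/ε₁ + 1/ε₂ − 1 = 3.030 + 1.408 − 1 = 3.439.
q = 5.67×10⁻⁸ × 6.722×10⁹ / 3.439.

q ≈ 111 W/m²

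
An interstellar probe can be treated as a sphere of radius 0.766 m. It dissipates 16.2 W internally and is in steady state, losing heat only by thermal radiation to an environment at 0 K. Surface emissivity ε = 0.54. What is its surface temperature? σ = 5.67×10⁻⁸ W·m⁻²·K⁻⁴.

T ≈ 92.0 K

Steady state: internal power = radiated power, P = εσA T⁴.
Radiating area A = 4πr² = 7.373 m².
T⁴ = P/(εσA) = 16.2/(0.54·5.67×10⁻⁸·7.373) = 7.176×10⁷ K⁴.
T = (7.176×10⁷)^(1/4).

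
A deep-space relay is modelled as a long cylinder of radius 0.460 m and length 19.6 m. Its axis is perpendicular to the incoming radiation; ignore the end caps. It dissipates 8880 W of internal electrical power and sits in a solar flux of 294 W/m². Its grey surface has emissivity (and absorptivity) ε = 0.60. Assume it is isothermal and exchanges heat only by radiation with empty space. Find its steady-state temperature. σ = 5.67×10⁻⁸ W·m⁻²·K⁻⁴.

At steady state, absorbed solar power + internal power = radiated power.
Absorbed: α·S·A_cross = 0.60·294·18.03 = 3181 W (cross-section 2rL).
Total input = 3181 + 8880 = 12060 W.
Radiated: εσ·A_surf·T⁴ with A_surf = 2πrL = 56.65 m².
T⁴ = 12060/(0.60·5.67×10⁻⁸·56.65) = 6.258×10⁹ K⁴.

T ≈ 281 K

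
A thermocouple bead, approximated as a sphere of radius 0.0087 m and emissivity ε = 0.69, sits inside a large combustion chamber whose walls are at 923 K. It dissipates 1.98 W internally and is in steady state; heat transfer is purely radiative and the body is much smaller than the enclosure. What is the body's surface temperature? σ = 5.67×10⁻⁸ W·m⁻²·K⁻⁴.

For a small grey body in a large enclosure, net radiated power = εσA(T⁴ − T_w⁴).
Steady state: P = εσA(T⁴ − T_w⁴) with A = 4πr² = 9.511×10⁻⁴ m².
T⁴ = P/(εσA) + T_w⁴ = 1.98/(0.69·5.67×10⁻⁸·9.511×10⁻⁴) + (923)⁴
    = 5.321×10¹⁰ + 7.258×10¹¹ = 7.790×10¹¹ K⁴.

T ≈ 939 K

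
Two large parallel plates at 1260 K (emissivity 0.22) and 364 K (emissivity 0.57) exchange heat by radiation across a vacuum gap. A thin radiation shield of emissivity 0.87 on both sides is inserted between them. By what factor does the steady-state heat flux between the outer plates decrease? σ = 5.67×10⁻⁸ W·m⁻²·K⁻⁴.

Without shield: q₀ = σΔ(T⁴)/(1/ε₁+1/ε₂−1) with denominator 5.300.
With shield the two gaps are in series; the resistances add: (1/ε₁+1/ε_s−1)+(1/ε_s+1/ε₂−1) = 4.695+1.904 = 6.599.
Heat-flux ratio q₀/q = 6.599/5.300.

factor ≈ 1.25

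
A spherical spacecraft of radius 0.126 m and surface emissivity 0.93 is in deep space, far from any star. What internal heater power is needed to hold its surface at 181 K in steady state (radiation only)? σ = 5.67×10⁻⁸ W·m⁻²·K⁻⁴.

P = εσ·4πr²·T⁴.
4πr² = 0.1995 m²; T⁴ = 1.073×10⁹ K⁴.
P = 0.93·5.67×10⁻⁸·0.1995·1.073×10⁹.

P ≈ 11.3 W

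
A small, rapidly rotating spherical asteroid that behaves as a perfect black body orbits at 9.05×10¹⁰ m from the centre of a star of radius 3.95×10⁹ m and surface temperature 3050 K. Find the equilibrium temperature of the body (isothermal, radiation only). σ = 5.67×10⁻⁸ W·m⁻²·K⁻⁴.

T ≈ 451 K

The star's surface emits σT_*⁴; at distance d the flux is S = σT_*⁴(R_*/d)².
S = 5.67×10⁻⁸·(3050)⁴·(3.95×10⁹/9.05×10¹⁰)² = 9347 W/m².
For an isothermal sphere T⁴ = (1−a)S/(4σ) = 4.121×10¹⁰ K⁴.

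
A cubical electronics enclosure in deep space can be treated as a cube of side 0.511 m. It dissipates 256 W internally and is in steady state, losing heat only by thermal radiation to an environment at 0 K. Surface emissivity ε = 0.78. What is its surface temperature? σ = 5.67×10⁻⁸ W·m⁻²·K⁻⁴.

Steady state: internal power = radiated power, P = εσA T⁴.
Radiating area A = 6L² = 1.567 m².
T⁴ = P/(εσA) = 256/(0.78·5.67×10⁻⁸·1.567) = 3.695×10⁹ K⁴.
T = (3.695×10⁹)^(1/4).

T ≈ 247 K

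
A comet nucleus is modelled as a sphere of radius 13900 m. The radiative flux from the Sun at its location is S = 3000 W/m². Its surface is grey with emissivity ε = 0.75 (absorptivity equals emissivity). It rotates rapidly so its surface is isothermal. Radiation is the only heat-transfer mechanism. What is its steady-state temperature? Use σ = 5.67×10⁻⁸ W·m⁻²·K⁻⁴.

T ≈ 339 K

At equilibrium, absorbed power = emitted power.
Absorbing cross-section = πr² = 6.070×10⁸ m²; emitting surface = 4πr² = 2.428×10⁹ m² (ratio 4).
εS·A_cross = εσ·A_surf·T⁴  ⇒  T⁴ = S/(4σ)   (ε cancels).
T⁴ = 3000/(4·5.67×10⁻⁸) = 1.323×10¹⁰ K⁴.
T = (1.323×10¹⁰)^(1/4).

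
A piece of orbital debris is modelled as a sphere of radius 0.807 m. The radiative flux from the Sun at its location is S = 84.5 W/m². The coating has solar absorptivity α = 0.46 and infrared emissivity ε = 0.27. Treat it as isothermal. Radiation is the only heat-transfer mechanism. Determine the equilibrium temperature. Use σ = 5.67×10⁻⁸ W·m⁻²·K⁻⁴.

At equilibrium, absorbed power = emitted power.
Absorbing cross-section = πr² = 2.046 m²; emitting surface = 4πr² = 8.184 m² (ratio 4).
αS·A_cross = εσ·A_surf·T⁴  ⇒  T⁴ = αS/(ε·4σ).
T⁴ = 0.460·84.5/(0.27·4·5.67×10⁻⁸) = 6.348×10⁸ K⁴.
T = (6.348×10⁸)^(1/4).

T ≈ 159 K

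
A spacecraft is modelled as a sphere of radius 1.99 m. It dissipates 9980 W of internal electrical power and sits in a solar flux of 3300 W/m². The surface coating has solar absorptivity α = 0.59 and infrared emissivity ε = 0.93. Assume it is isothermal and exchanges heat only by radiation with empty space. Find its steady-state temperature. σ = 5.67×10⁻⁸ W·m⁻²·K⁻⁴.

At steady state, absorbed solar power + internal power = radiated power.
Absorbed: α·S·A_cross = 0.59·3300·12.44 = 24220 W (cross-section πr²).
Total input = 24220 + 9980 = 34200 W.
Radiated: εσ·A_surf·T⁴ with A_surf = 4πr² = 49.76 m².
T⁴ = 34200/(0.93·5.67×10⁻⁸·49.76) = 1.303×10¹⁰ K⁴.

T ≈ 338 K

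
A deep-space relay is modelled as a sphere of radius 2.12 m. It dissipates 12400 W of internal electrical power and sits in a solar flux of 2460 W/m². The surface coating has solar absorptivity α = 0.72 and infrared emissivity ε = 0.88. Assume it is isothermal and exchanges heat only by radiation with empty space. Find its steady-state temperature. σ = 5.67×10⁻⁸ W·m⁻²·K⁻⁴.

T ≈ 339 K

At steady state, absorbed solar power + internal power = radiated power.
Absorbed: α·S·A_cross = 0.72·2460·14.12 = 25010 W (cross-section πr²).
Total input = 25010 + 12400 = 37410 W.
Radiated: εσ·A_surf·T⁴ with A_surf = 4πr² = 56.48 m².
T⁴ = 37410/(0.88·5.67×10⁻⁸·56.48) = 1.327×10¹⁰ K⁴.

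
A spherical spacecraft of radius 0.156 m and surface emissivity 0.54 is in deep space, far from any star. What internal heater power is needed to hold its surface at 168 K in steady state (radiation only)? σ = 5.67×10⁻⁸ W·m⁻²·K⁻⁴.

P = εσ·4πr²·T⁴.
4πr² = 0.3058 m²; T⁴ = 7.966×10⁸ K⁴.
P = 0.54·5.67×10⁻⁸·0.3058·7.966×10⁸.

P ≈ 7.46 W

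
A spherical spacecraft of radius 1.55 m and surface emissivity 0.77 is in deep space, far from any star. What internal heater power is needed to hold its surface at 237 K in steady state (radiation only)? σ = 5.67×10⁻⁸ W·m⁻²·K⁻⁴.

P ≈ 4160 W

P = εσ·4πr²·T⁴.
4πr² = 30.19 m²; T⁴ = 3.155×10⁹ K⁴.
P = 0.77·5.67×10⁻⁸·30.19·3.155×10⁹.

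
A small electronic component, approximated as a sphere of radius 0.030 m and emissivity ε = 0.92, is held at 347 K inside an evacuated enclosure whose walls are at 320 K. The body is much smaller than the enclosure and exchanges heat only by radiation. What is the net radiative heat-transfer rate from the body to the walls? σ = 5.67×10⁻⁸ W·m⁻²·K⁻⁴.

For a small grey body in a large enclosure: P_net = εσA(T_body⁴ − T_wall⁴).
A = 4πr² = 0.01131 m²; T_body⁴ − T_wall⁴ = 1.450×10¹⁰ − 1.049×10¹⁰ = 4.013×10⁹ K⁴.
|P_net| = 0.92·5.67×10⁻⁸·0.01131·4.013×10⁹.

P_net ≈ 2.37 W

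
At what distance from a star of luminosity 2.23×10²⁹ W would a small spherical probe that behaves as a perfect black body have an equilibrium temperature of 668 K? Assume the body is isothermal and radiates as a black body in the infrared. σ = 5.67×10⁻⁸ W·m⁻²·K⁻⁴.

d ≈ 6.27×10¹¹ m

For an isothermal black-emitting sphere, (1−a)S·πr² = σ·4πr²·T⁴ ⇒ S = 4σT⁴/(1−a).
S = 4·5.67×10⁻⁸·(668)⁴/1.00 = 45160 W/m².
Flux falls as S = L/(4πd²), so d = √(L/(4πS)) = √(2.23×10²⁹/(4π·45160)).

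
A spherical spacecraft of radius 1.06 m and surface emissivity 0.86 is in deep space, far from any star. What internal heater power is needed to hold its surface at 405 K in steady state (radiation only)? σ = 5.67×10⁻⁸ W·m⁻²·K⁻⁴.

P ≈ 18500 W

P = εσ·4πr²·T⁴.
4πr² = 14.12 m²; T⁴ = 2.690×10¹⁰ K⁴.
P = 0.86·5.67×10⁻⁸·14.12·2.690×10¹⁰.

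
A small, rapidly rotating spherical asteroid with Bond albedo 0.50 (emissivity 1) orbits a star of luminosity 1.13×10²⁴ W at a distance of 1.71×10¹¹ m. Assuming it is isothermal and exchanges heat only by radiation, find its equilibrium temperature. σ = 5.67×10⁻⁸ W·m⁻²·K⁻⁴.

T ≈ 51.0 K

First find the stellar flux at distance d: S = L/(4πd²) = 1.13×10²⁴/(4π·(1.71×10¹¹)²) = 3.075 W/m².
For an isothermal sphere, absorbed (1−a)S·πr² = emitted σ·4πr²·T⁴, so T⁴ = (1−a)S/(4σ).
T⁴ = 0.500·3.075/(4·5.67×10⁻⁸) = 6.780×10⁶ K⁴.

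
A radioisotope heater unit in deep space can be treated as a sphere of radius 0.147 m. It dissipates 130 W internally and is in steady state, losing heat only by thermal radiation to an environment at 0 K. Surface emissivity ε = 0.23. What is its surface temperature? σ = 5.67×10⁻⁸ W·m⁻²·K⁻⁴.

T ≈ 438 K

Steady state: internal power = radiated power, P = εσA T⁴.
Radiating area A = 4πr² = 0.2715 m².
T⁴ = P/(εσA) = 130/(0.23·5.67×10⁻⁸·0.2715) = 3.671×10¹⁰ K⁴.
T = (3.671×10¹⁰)^(1/4).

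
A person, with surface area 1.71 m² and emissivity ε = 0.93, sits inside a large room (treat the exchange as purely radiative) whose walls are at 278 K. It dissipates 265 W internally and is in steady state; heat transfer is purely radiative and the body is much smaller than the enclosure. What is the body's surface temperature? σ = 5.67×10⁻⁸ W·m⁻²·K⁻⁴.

T ≈ 307 K

For a small grey body in a large enclosure, net radiated power = εσA(T⁴ − T_w⁴).
Steady state: P = εσA(T⁴ − T_w⁴) with A = 1.71 m².
T⁴ = P/(εσA) + T_w⁴ = 265/(0.93·5.67×10⁻⁸·1.710) + (278)⁴
    = 2.939×10⁹ + 5.973×10⁹ = 8.912×10⁹ K⁴.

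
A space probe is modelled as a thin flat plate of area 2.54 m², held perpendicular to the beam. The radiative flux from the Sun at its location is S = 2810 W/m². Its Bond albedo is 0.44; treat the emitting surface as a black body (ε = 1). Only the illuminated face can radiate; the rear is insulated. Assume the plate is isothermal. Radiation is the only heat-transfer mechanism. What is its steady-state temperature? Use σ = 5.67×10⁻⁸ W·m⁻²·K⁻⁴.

T ≈ 408 K

At equilibrium, absorbed power = emitted power.
Absorbing cross-section = A = 2.540 m²; emitting surface = A = 2.540 m² (ratio 1).
(1−a)S·A_cross = εσ·A_surf·T⁴  ⇒  T⁴ = (1−a)S/(1σ).
T⁴ = 0.560·2810/(1·5.67×10⁻⁸) = 2.775×10¹⁰ K⁴.
T = (2.775×10¹⁰)^(1/4).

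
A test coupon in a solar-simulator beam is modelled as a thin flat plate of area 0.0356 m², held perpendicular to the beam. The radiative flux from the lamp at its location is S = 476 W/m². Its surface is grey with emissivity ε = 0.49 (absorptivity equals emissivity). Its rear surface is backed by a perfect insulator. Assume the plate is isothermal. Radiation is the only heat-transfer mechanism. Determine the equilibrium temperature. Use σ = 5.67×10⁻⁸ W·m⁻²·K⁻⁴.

T ≈ 303 K

At equilibrium, absorbed power = emitted power.
Absorbing cross-section = A = 0.03560 m²; emitting surface = A = 0.03560 m² (ratio 1).
εS·A_cross = εσ·A_surf·T⁴  ⇒  T⁴ = S/(1σ)   (ε cancels).
T⁴ = 476/(1·5.67×10⁻⁸) = 8.395×10⁹ K⁴.
T = (8.395×10⁹)^(1/4).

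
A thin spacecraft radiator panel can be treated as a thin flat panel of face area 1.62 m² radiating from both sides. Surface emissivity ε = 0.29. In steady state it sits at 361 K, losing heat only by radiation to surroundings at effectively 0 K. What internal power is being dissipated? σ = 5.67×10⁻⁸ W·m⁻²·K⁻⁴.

Steady state: P = εσA T⁴.
A = 2·1.62 = 3.240 m²; T⁴ = (361)⁴ = 1.698×10¹⁰ K⁴.
P = 0.29 × 5.67×10⁻⁸ × 3.240 × 1.698×10¹⁰.

P ≈ 905 W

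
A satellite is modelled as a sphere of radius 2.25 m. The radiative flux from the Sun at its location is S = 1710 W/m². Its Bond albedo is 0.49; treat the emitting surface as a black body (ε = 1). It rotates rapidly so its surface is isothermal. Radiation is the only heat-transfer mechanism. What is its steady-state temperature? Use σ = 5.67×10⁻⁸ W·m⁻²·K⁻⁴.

T ≈ 249 K

At equilibrium, absorbed power = emitted power.
Absorbing cross-section = πr² = 15.90 m²; emitting surface = 4πr² = 63.62 m² (ratio 4).
(1−a)S·A_cross = εσ·A_surf·T⁴  ⇒  T⁴ = (1−a)S/(4σ).
T⁴ = 0.510·1710/(4·5.67×10⁻⁸) = 3.845×10⁹ K⁴.
T = (3.845×10⁹)^(1/4).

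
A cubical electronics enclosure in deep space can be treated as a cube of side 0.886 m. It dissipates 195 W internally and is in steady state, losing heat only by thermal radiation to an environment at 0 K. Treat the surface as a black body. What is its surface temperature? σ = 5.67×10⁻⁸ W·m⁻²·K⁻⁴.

Steady state: internal power = radiated power, P = εσA T⁴.
Radiating area A = 6L² = 4.710 m².
T⁴ = P/(εσA) = 195/(1.0·5.67×10⁻⁸·4.710) = 7.302×10⁸ K⁴.
T = (7.302×10⁸)^(1/4).

T ≈ 164 K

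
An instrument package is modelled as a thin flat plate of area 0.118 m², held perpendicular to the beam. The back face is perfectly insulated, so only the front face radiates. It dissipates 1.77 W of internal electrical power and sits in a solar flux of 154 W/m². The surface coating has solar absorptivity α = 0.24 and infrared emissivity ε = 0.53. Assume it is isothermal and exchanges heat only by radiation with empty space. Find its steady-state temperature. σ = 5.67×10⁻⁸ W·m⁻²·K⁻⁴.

At steady state, absorbed solar power + internal power = radiated power.
Absorbed: α·S·A_cross = 0.24·154·0.1180 = 4.361 W (cross-section A).
Total input = 4.361 + 1.77 = 6.131 W.
Radiated: εσ·A_surf·T⁴ with A_surf = A = 0.1180 m².
T⁴ = 6.131/(0.53·5.67×10⁻⁸·0.1180) = 1.729×10⁹ K⁴.

T ≈ 204 K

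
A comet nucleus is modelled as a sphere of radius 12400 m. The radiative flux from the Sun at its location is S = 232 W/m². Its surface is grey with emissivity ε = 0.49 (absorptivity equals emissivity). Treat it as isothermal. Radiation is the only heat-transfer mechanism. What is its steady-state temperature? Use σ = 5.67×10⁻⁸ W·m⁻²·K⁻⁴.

At equilibrium, absorbed power = emitted power.
Absorbing cross-section = πr² = 4.831×10⁸ m²; emitting surface = 4πr² = 1.932×10⁹ m² (ratio 4).
εS·A_cross = εσ·A_surf·T⁴  ⇒  T⁴ = S/(4σ)   (ε cancels).
T⁴ = 232/(4·5.67×10⁻⁸) = 1.023×10⁹ K⁴.
T = (1.023×10⁹)^(1/4).

T ≈ 179 K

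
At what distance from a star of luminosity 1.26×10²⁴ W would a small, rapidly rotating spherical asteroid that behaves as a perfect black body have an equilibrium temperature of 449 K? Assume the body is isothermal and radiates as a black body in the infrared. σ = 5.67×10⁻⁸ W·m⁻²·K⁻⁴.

For an isothermal black-emitting sphere, (1−a)S·πr² = σ·4πr²·T⁴ ⇒ S = 4σT⁴/(1−a).
S = 4·5.67×10⁻⁸·(449)⁴/1.00 = 9218 W/m².
Flux falls as S = L/(4πd²), so d = √(L/(4πS)) = √(1.26×10²⁴/(4π·9218)).

d ≈ 3.30×10⁹ m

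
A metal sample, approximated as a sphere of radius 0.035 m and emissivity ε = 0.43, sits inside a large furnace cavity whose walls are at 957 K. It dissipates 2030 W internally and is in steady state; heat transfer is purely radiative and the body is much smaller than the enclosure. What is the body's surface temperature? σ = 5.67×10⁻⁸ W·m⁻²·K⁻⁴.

T ≈ 1580 K

For a small grey body in a large enclosure, net radiated power = εσA(T⁴ − T_w⁴).
Steady state: P = εσA(T⁴ − T_w⁴) with A = 4πr² = 0.01539 m².
T⁴ = P/(εσA) + T_w⁴ = 2030/(0.43·5.67×10⁻⁸·0.01539) + (957)⁴
    = 5.409×10¹² + 8.388×10¹¹ = 6.248×10¹² K⁴.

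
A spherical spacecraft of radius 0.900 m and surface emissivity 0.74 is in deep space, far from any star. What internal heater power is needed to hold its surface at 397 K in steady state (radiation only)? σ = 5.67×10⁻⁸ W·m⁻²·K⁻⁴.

P = εσ·4πr²·T⁴.
4πr² = 10.18 m²; T⁴ = 2.484×10¹⁰ K⁴.
P = 0.74·5.67×10⁻⁸·10.18·2.484×10¹⁰.

P ≈ 10600 W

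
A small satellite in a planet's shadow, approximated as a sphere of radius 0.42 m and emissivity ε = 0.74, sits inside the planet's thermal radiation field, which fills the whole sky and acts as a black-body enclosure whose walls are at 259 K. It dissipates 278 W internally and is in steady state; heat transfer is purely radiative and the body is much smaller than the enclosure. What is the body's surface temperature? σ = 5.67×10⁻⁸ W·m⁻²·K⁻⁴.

T ≈ 294 K

For a small grey body in a large enclosure, net radiated power = εσA(T⁴ − T_w⁴).
Steady state: P = εσA(T⁴ − T_w⁴) with A = 4πr² = 2.217 m².
T⁴ = P/(εσA) + T_w⁴ = 278/(0.74·5.67×10⁻⁸·2.217) + (259)⁴
    = 2.989×10⁹ + 4.500×10⁹ = 7.489×10⁹ K⁴.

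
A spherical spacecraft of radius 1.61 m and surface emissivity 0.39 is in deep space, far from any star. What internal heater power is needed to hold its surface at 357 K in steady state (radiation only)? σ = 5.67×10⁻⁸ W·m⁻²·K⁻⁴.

P ≈ 11700 W

P = εσ·4πr²·T⁴.
4πr² = 32.57 m²; T⁴ = 1.624×10¹⁰ K⁴.
P = 0.39·5.67×10⁻⁸·32.57·1.624×10¹⁰.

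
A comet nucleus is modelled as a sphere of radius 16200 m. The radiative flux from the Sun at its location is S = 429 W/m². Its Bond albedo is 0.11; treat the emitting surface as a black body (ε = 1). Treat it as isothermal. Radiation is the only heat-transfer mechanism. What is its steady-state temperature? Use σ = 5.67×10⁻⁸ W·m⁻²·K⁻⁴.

T ≈ 203 K

At equilibrium, absorbed power = emitted power.
Absorbing cross-section = πr² = 8.245×10⁸ m²; emitting surface = 4πr² = 3.298×10⁹ m² (ratio 4).
(1−a)S·A_cross = εσ·A_surf·T⁴  ⇒  T⁴ = (1−a)S/(4σ).
T⁴ = 0.890·429/(4·5.67×10⁻⁸) = 1.683×10⁹ K⁴.
T = (1.683×10⁹)^(1/4).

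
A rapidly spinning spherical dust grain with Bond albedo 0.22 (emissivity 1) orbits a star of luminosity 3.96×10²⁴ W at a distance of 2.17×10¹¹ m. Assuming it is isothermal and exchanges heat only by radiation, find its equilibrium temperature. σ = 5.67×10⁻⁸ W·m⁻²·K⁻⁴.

T ≈ 69.3 K

First find the stellar flux at distance d: S = L/(4πd²) = 3.96×10²⁴/(4π·(2.17×10¹¹)²) = 6.692 W/m².
For an isothermal sphere, absorbed (1−a)S·πr² = emitted σ·4πr²·T⁴, so T⁴ = (1−a)S/(4σ).
T⁴ = 0.780·6.692/(4·5.67×10⁻⁸) = 2.302×10⁷ K⁴.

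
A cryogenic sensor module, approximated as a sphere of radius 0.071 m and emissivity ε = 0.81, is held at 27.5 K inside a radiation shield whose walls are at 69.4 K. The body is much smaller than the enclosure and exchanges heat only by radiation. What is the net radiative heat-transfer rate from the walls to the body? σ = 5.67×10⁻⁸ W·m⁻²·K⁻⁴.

P_net ≈ 0.0658 W

For a small grey body in a large enclosure: P_net = εσA(T_body⁴ − T_wall⁴).
A = 4πr² = 0.06335 m²; T_body⁴ − T_wall⁴ = 5.719×10⁵ − 2.320×10⁷ = -2.263×10⁷ K⁴.
|P_net| = 0.81·5.67×10⁻⁸·0.06335·2.263×10⁷.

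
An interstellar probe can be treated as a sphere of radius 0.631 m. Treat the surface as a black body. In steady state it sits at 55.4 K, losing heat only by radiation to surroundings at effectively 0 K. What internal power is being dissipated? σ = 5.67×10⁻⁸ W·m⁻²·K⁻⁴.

Steady state: P = εσA T⁴.
A = 4πr² = 5.003 m²; T⁴ = (55.4)⁴ = 9.420×10⁶ K⁴.
P = 1.0 × 5.67×10⁻⁸ × 5.003 × 9.420×10⁶.

P ≈ 2.67 W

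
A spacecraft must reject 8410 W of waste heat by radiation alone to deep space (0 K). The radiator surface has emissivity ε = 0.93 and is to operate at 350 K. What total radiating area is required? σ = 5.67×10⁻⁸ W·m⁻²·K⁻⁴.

A ≈ 10.6 m²

P = εσA T⁴ ⇒ A = P/(εσT⁴).
T⁴ = 1.501×10¹⁰ K⁴.
A = 8410/(0.93 × 5.67×10⁻⁸ × 1.501×10¹⁰).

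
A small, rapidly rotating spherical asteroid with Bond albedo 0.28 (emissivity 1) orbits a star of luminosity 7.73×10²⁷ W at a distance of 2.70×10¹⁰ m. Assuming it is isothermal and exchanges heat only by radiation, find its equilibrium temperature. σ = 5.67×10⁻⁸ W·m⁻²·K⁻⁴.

First find the stellar flux at distance d: S = L/(4πd²) = 7.73×10²⁷/(4π·(2.70×10¹⁰)²) = 8.438×10⁵ W/m².
For an isothermal sphere, absorbed (1−a)S·πr² = emitted σ·4πr²·T⁴, so T⁴ = (1−a)S/(4σ).
T⁴ = 0.720·8.438×10⁵/(4·5.67×10⁻⁸) = 2.679×10¹² K⁴.

T ≈ 1280 K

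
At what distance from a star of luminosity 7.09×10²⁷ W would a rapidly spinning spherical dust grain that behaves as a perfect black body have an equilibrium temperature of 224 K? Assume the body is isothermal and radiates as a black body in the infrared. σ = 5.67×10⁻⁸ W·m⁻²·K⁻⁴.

d ≈ 9.94×10¹¹ m

For an isothermal black-emitting sphere, (1−a)S·πr² = σ·4πr²·T⁴ ⇒ S = 4σT⁴/(1−a).
S = 4·5.67×10⁻⁸·(224)⁴/1.00 = 571.0 W/m².
Flux falls as S = L/(4πd²), so d = √(L/(4πS)) = √(7.09×10²⁷/(4π·571.0)).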